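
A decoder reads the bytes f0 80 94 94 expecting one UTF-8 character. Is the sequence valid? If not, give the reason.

Leading byte 0xF0 = 11110000 → 4-byte form.
Continuation bytes all match 10xxxxxx. Payload decodes to 0x514.
But 0x514 < 0x10000, the minimum for a 4-byte sequence — this is an overlong encoding.

invalid (overlong encoding)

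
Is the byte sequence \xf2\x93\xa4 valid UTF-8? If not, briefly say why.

Leading byte 0xF2 = 11110010 → 4-byte form, but only 3 bytes are present.

invalid (sequence truncated)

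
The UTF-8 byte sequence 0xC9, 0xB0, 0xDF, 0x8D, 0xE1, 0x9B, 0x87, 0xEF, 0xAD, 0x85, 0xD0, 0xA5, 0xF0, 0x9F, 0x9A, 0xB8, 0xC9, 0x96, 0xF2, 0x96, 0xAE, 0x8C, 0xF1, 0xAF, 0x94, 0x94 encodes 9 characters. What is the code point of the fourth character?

Offset 0: leading byte 0xC9 = 11001001 → 2-byte char #1 = C9 B0.
Offset 2: leading byte 0xDF = 11011111 → 2-byte char #2 = DF 8D.
Offset 4: leading byte 0xE1 = 11100001 → 3-byte char #3 = E1 9B 87.
Offset 7: leading byte 0xEF = 11101111 → 3-byte char #4 = EF AD 85.
Leading byte 0xEF = 11101111 matches 1110xxxx → 3-byte sequence.
Byte 1: 0xEF = 11101111, payload 1111 (4 bits).
Byte 2: 0xAD = 10101101 (10xxxxxx ✓), payload 101101.
Byte 3: 0x85 = 10000101 (10xxxxxx ✓), payload 000101.
Concatenate: 1111101101000101 = 0xFB45 (16 bits → U+FB45).

U+FB45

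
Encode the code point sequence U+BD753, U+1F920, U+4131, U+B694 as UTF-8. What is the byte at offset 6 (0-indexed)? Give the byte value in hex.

U+BD753 → 4-byte form F2 BD 9D 93 at offsets 0–3.
U+1F920 → 4-byte form F0 9F A4 A0 at offsets 4–7.
Offset 6 falls in char 2's range; it's byte 3 of F0 9F A4 A0 = 0xA4.

0xA4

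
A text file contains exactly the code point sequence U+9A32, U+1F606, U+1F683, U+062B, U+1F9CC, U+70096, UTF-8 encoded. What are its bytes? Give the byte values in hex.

E9 A8 B2 F0 9F 98 86 F0 9F 9A 83 D8 AB F0 9F A7 8C F1 B0 82 96

U+9A32: 3-byte form → E9 A8 B2.
U+1F606: 4-byte form → F0 9F 98 86.
U+1F683: 4-byte form → F0 9F 9A 83.
U+062B: 2-byte form → D8 AB.
U+1F9CC: 4-byte form → F0 9F A7 8C.
U+70096: 4-byte form → F1 B0 82 96.
Concatenated (21 bytes): E9 A8 B2 F0 9F 98 86 F0 9F 9A 83 D8 AB F0 9F A7 8C F1 B0 82 96.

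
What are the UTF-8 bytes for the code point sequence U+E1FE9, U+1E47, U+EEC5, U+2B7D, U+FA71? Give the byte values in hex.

F3 A1 BF A9 E1 B9 87 EE BB 85 E2 AD BD EF A9 B1

U+E1FE9: 4-byte form → F3 A1 BF A9.
U+1E47: 3-byte form → E1 B9 87.
U+EEC5: 3-byte form → EE BB 85.
U+2B7D: 3-byte form → E2 AD BD.
U+FA71: 3-byte form → EF A9 B1.
Concatenated (16 bytes): F3 A1 BF A9 E1 B9 87 EE BB 85 E2 AD BD EF A9 B1.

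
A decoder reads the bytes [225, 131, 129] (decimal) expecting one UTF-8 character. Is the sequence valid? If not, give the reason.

Leading byte 0xE1 = 11100001 → 3-byte form.
Continuation bytes 0x83=10000011, 0x81=10000001 all match 10xxxxxx.
Decoded value 0x10C1 is ≥ 0x800 (shortest form) and not a surrogate.

valid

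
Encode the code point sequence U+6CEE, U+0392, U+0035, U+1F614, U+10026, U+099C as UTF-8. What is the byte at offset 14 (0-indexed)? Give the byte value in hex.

0xE0

U+6CEE → 3-byte form E6 B3 AE at offsets 0–2.
U+0392 → 2-byte form CE 92 at offsets 3–4.
U+0035 → 1-byte form 35 at offsets 5–5.
U+1F614 → 4-byte form F0 9F 98 94 at offsets 6–9.
U+10026 → 4-byte form F0 90 80 A6 at offsets 10–13.
U+099C → 3-byte form E0 A6 9C at offsets 14–16.
Offset 14 falls in char 6's range; it's byte 1 of E0 A6 9C = 0xE0.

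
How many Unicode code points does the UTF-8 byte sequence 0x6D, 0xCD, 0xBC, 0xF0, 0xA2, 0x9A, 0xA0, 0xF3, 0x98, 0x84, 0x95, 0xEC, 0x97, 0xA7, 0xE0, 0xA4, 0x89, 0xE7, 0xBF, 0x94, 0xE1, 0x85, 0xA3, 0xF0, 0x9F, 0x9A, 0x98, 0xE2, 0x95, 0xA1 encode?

Byte at offset 0: 0x6D = 01101101 → 1-byte char (#1). Advance 1.
Byte at offset 1: 0xCD = 11001101 → 2-byte char (#2). Advance 2.
Byte at offset 3: 0xF0 = 11110000 → 4-byte char (#3). Advance 4.
Byte at offset 7: 0xF3 = 11110011 → 4-byte char (#4). Advance 4.
Byte at offset 11: 0xEC = 11101100 → 3-byte char (#5). Advance 3.
Byte at offset 14: 0xE0 = 11100000 → 3-byte char (#6). Advance 3.
Byte at offset 17: 0xE7 = 11100111 → 3-byte char (#7). Advance 3.
Byte at offset 20: 0xE1 = 11100001 → 3-byte char (#8). Advance 3.
Byte at offset 23: 0xF0 = 11110000 → 4-byte char (#9). Advance 4.
Byte at offset 27: 0xE2 = 11100010 → 3-byte char (#10). Advance 3.
Reached end at offset 30 after 10 code points.

10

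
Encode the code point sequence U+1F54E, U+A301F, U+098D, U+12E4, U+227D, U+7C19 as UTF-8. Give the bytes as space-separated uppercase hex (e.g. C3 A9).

F0 9F 95 8E F2 A3 80 9F E0 A6 8D E1 8B A4 E2 89 BD E7 B0 99

U+1F54E: 4-byte form → F0 9F 95 8E.
U+A301F: 4-byte form → F2 A3 80 9F.
U+098D: 3-byte form → E0 A6 8D.
U+12E4: 3-byte form → E1 8B A4.
U+227D: 3-byte form → E2 89 BD.
U+7C19: 3-byte form → E7 B0 99.
Concatenated (20 bytes): F0 9F 95 8E F2 A3 80 9F E0 A6 8D E1 8B A4 E2 89 BD E7 B0 99.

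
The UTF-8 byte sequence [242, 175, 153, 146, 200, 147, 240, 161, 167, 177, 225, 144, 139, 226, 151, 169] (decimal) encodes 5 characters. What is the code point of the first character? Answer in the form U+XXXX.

Offset 0: leading byte 0xF2 = 11110010 → 4-byte char #1 = F2 AF 99 92.
Leading byte 0xF2 = 11110010 matches 11110xxx → 4-byte sequence.
Byte 1: 0xF2 = 11110010, payload 010 (3 bits).
Byte 2: 0xAF = 10101111 (10xxxxxx ✓), payload 101111.
Byte 3: 0x99 = 10011001 (10xxxxxx ✓), payload 011001.
Byte 4: 0x92 = 10010010 (10xxxxxx ✓), payload 010010.
Concatenate: 010101111011001010010 = 0xAF652 (21 bits → U+AF652).

U+AF652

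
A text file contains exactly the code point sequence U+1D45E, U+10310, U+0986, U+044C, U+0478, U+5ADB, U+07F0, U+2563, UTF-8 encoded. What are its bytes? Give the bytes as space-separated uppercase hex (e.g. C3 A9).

F0 9D 91 9E F0 90 8C 90 E0 A6 86 D1 8C D1 B8 E5 AB 9B DF B0 E2 95 A3

U+1D45E: 4-byte form → F0 9D 91 9E.
U+10310: 4-byte form → F0 90 8C 90.
U+0986: 3-byte form → E0 A6 86.
U+044C: 2-byte form → D1 8C.
U+0478: 2-byte form → D1 B8.
U+5ADB: 3-byte form → E5 AB 9B.
U+07F0: 2-byte form → DF B0.
U+2563: 3-byte form → E2 95 A3.
Concatenated (23 bytes): F0 9D 91 9E F0 90 8C 90 E0 A6 86 D1 8C D1 B8 E5 AB 9B DF B0 E2 95 A3.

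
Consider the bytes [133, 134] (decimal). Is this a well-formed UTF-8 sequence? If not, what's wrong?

invalid (continuation byte with no leading byte)

Byte 0x85 = 10000101 has the form 10xxxxxx — a continuation byte — but there is no preceding leading byte.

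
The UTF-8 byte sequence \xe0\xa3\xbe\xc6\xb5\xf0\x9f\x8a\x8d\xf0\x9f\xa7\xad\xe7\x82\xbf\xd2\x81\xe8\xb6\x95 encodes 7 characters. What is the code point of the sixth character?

Offset 0: leading byte 0xE0 = 11100000 → 3-byte char #1 = E0 A3 BE.
Offset 3: leading byte 0xC6 = 11000110 → 2-byte char #2 = C6 B5.
Offset 5: leading byte 0xF0 = 11110000 → 4-byte char #3 = F0 9F 8A 8D.
Offset 9: leading byte 0xF0 = 11110000 → 4-byte char #4 = F0 9F A7 AD.
Offset 13: leading byte 0xE7 = 11100111 → 3-byte char #5 = E7 82 BF.
Offset 16: leading byte 0xD2 = 11010010 → 2-byte char #6 = D2 81.
Leading byte 0xD2 = 11010010 matches 110xxxxx → 2-byte sequence.
Byte 1: 0xD2 = 11010010, payload 10010 (5 bits).
Byte 2: 0x81 = 10000001 (10xxxxxx ✓), payload 000001.
Concatenate: 10010000001 = 0x481 (11 bits → U+0481).

U+0481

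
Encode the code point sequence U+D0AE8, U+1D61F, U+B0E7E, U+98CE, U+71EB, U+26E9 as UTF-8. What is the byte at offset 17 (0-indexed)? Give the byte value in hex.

0xAB

U+D0AE8 → 4-byte form F3 90 AB A8 at offsets 0–3.
U+1D61F → 4-byte form F0 9D 98 9F at offsets 4–7.
U+B0E7E → 4-byte form F2 B0 B9 BE at offsets 8–11.
U+98CE → 3-byte form E9 A3 8E at offsets 12–14.
U+71EB → 3-byte form E7 87 AB at offsets 15–17.
Offset 17 falls in char 5's range; it's byte 3 of E7 87 AB = 0xAB.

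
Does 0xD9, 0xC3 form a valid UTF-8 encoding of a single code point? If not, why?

Leading byte 0xD9 = 11011001 → 2-byte form.
Byte 2 is 0xC3 = 11000011, which is not 10xxxxxx — expected a continuation byte.

invalid (non-continuation byte where continuation expected)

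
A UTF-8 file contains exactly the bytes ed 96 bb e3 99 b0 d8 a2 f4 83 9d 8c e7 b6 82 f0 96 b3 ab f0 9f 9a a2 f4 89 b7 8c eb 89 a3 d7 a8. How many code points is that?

10

Byte at offset 0: 0xED = 11101101 → 3-byte char (#1). Advance 3.
Byte at offset 3: 0xE3 = 11100011 → 3-byte char (#2). Advance 3.
Byte at offset 6: 0xD8 = 11011000 → 2-byte char (#3). Advance 2.
Byte at offset 8: 0xF4 = 11110100 → 4-byte char (#4). Advance 4.
Byte at offset 12: 0xE7 = 11100111 → 3-byte char (#5). Advance 3.
Byte at offset 15: 0xF0 = 11110000 → 4-byte char (#6). Advance 4.
Byte at offset 19: 0xF0 = 11110000 → 4-byte char (#7). Advance 4.
Byte at offset 23: 0xF4 = 11110100 → 4-byte char (#8). Advance 4.
Byte at offset 27: 0xEB = 11101011 → 3-byte char (#9). Advance 3.
Byte at offset 30: 0xD7 = 11010111 → 2-byte char (#10). Advance 2.
Reached end at offset 32 after 10 code points.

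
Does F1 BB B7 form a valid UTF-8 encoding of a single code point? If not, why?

Leading byte 0xF1 = 11110001 → 4-byte form, but only 3 bytes are present.

invalid (sequence truncated)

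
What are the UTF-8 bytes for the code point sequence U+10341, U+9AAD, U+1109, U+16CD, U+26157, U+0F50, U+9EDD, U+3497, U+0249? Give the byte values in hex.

F0 90 8D 81 E9 AA AD E1 84 89 E1 9B 8D F0 A6 85 97 E0 BD 90 E9 BB 9D E3 92 97 C9 89

U+10341: 4-byte form → F0 90 8D 81.
U+9AAD: 3-byte form → E9 AA AD.
U+1109: 3-byte form → E1 84 89.
U+16CD: 3-byte form → E1 9B 8D.
U+26157: 4-byte form → F0 A6 85 97.
U+0F50: 3-byte form → E0 BD 90.
U+9EDD: 3-byte form → E9 BB 9D.
U+3497: 3-byte form → E3 92 97.
U+0249: 2-byte form → C9 89.
Concatenated (28 bytes): F0 90 8D 81 E9 AA AD E1 84 89 E1 9B 8D F0 A6 85 97 E0 BD 90 E9 BB 9D E3 92 97 C9 89.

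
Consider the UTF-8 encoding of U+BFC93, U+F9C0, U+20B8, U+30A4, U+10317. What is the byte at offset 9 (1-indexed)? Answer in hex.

1-indexed offset 9 is 0-indexed offset 8.
U+BFC93 → 4-byte form F2 BF B2 93 at offsets 0–3.
U+F9C0 → 3-byte form EF A7 80 at offsets 4–6.
U+20B8 → 3-byte form E2 82 B8 at offsets 7–9.
Offset 8 falls in char 3's range; it's byte 2 of E2 82 B8 = 0x82.

0x82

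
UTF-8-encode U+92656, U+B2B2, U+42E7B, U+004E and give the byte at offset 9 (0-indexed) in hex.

U+92656 → 4-byte form F2 92 99 96 at offsets 0–3.
U+B2B2 → 3-byte form EB 8A B2 at offsets 4–6.
U+42E7B → 4-byte form F1 82 B9 BB at offsets 7–10.
Offset 9 falls in char 3's range; it's byte 3 of F1 82 B9 BB = 0xB9.

0xB9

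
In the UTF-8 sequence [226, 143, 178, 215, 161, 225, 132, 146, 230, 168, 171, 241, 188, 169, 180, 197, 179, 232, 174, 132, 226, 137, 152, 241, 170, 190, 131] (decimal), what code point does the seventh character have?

U+8B84

Offset 0: leading byte 0xE2 = 11100010 → 3-byte char #1 = E2 8F B2.
Offset 3: leading byte 0xD7 = 11010111 → 2-byte char #2 = D7 A1.
Offset 5: leading byte 0xE1 = 11100001 → 3-byte char #3 = E1 84 92.
Offset 8: leading byte 0xE6 = 11100110 → 3-byte char #4 = E6 A8 AB.
Offset 11: leading byte 0xF1 = 11110001 → 4-byte char #5 = F1 BC A9 B4.
Offset 15: leading byte 0xC5 = 11000101 → 2-byte char #6 = C5 B3.
Offset 17: leading byte 0xE8 = 11101000 → 3-byte char #7 = E8 AE 84.
Leading byte 0xE8 = 11101000 matches 1110xxxx → 3-byte sequence.
Byte 1: 0xE8 = 11101000, payload 1000 (4 bits).
Byte 2: 0xAE = 10101110 (10xxxxxx ✓), payload 101110.
Byte 3: 0x84 = 10000100 (10xxxxxx ✓), payload 000100.
Concatenate: 1000101110000100 = 0x8B84 (16 bits → U+8B84).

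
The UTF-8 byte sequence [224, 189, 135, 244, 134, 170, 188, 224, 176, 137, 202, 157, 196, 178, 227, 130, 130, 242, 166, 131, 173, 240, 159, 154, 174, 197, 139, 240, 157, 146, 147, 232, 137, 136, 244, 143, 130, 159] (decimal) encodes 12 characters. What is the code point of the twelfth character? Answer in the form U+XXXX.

U+10F09F

Offset 0: leading byte 0xE0 = 11100000 → 3-byte char #1 = E0 BD 87.
Offset 3: leading byte 0xF4 = 11110100 → 4-byte char #2 = F4 86 AA BC.
Offset 7: leading byte 0xE0 = 11100000 → 3-byte char #3 = E0 B0 89.
Offset 10: leading byte 0xCA = 11001010 → 2-byte char #4 = CA 9D.
Offset 12: leading byte 0xC4 = 11000100 → 2-byte char #5 = C4 B2.
Offset 14: leading byte 0xE3 = 11100011 → 3-byte char #6 = E3 82 82.
Offset 17: leading byte 0xF2 = 11110010 → 4-byte char #7 = F2 A6 83 AD.
Offset 21: leading byte 0xF0 = 11110000 → 4-byte char #8 = F0 9F 9A AE.
Offset 25: leading byte 0xC5 = 11000101 → 2-byte char #9 = C5 8B.
Offset 27: leading byte 0xF0 = 11110000 → 4-byte char #10 = F0 9D 92 93.
Offset 31: leading byte 0xE8 = 11101000 → 3-byte char #11 = E8 89 88.
Offset 34: leading byte 0xF4 = 11110100 → 4-byte char #12 = F4 8F 82 9F.
Leading byte 0xF4 = 11110100 matches 11110xxx → 4-byte sequence.
Byte 1: 0xF4 = 11110100, payload 100 (3 bits).
Byte 2: 0x8F = 10001111 (10xxxxxx ✓), payload 001111.
Byte 3: 0x82 = 10000010 (10xxxxxx ✓), payload 000010.
Byte 4: 0x9F = 10011111 (10xxxxxx ✓), payload 011111.
Concatenate: 100001111000010011111 = 0x10F09F (21 bits → U+10F09F).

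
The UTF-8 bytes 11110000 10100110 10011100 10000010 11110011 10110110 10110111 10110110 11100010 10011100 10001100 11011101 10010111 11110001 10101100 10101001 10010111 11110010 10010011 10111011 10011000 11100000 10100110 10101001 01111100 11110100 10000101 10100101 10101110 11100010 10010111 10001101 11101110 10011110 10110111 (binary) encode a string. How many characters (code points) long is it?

Byte at offset 0: 0xF0 = 11110000 → 4-byte char (#1). Advance 4.
Byte at offset 4: 0xF3 = 11110011 → 4-byte char (#2). Advance 4.
Byte at offset 8: 0xE2 = 11100010 → 3-byte char (#3). Advance 3.
Byte at offset 11: 0xDD = 11011101 → 2-byte char (#4). Advance 2.
Byte at offset 13: 0xF1 = 11110001 → 4-byte char (#5). Advance 4.
Byte at offset 17: 0xF2 = 11110010 → 4-byte char (#6). Advance 4.
Byte at offset 21: 0xE0 = 11100000 → 3-byte char (#7). Advance 3.
Byte at offset 24: 0x7C = 01111100 → 1-byte char (#8). Advance 1.
Byte at offset 25: 0xF4 = 11110100 → 4-byte char (#9). Advance 4.
Byte at offset 29: 0xE2 = 11100010 → 3-byte char (#10). Advance 3.
Byte at offset 32: 0xEE = 11101110 → 3-byte char (#11). Advance 3.
Reached end at offset 35 after 11 code points.

11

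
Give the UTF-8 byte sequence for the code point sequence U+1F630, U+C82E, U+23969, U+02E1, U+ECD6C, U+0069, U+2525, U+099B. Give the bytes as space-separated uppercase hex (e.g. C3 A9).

U+1F630: 4-byte form → F0 9F 98 B0.
U+C82E: 3-byte form → EC A0 AE.
U+23969: 4-byte form → F0 A3 A5 A9.
U+02E1: 2-byte form → CB A1.
U+ECD6C: 4-byte form → F3 AC B5 AC.
U+0069: 1-byte form → 69.
U+2525: 3-byte form → E2 94 A5.
U+099B: 3-byte form → E0 A6 9B.
Concatenated (24 bytes): F0 9F 98 B0 EC A0 AE F0 A3 A5 A9 CB A1 F3 AC B5 AC 69 E2 94 A5 E0 A6 9B.

F0 9F 98 B0 EC A0 AE F0 A3 A5 A9 CB A1 F3 AC B5 AC 69 E2 94 A5 E0 A6 9B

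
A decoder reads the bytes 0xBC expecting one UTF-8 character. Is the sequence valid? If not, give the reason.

invalid (continuation byte with no leading byte)

Byte 0xBC = 10111100 has the form 10xxxxxx — a continuation byte — but there is no preceding leading byte.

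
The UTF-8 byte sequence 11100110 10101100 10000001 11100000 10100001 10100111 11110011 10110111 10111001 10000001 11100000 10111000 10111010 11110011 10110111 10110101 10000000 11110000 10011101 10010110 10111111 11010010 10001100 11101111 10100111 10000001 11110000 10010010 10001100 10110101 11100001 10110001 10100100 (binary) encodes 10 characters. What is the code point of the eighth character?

Offset 0: leading byte 0xE6 = 11100110 → 3-byte char #1 = E6 AC 81.
Offset 3: leading byte 0xE0 = 11100000 → 3-byte char #2 = E0 A1 A7.
Offset 6: leading byte 0xF3 = 11110011 → 4-byte char #3 = F3 B7 B9 81.
Offset 10: leading byte 0xE0 = 11100000 → 3-byte char #4 = E0 B8 BA.
Offset 13: leading byte 0xF3 = 11110011 → 4-byte char #5 = F3 B7 B5 80.
Offset 17: leading byte 0xF0 = 11110000 → 4-byte char #6 = F0 9D 96 BF.
Offset 21: leading byte 0xD2 = 11010010 → 2-byte char #7 = D2 8C.
Offset 23: leading byte 0xEF = 11101111 → 3-byte char #8 = EF A7 81.
Leading byte 0xEF = 11101111 matches 1110xxxx → 3-byte sequence.
Byte 1: 0xEF = 11101111, payload 1111 (4 bits).
Byte 2: 0xA7 = 10100111 (10xxxxxx ✓), payload 100111.
Byte 3: 0x81 = 10000001 (10xxxxxx ✓), payload 000001.
Concatenate: 1111100111000001 = 0xF9C1 (16 bits → U+F9C1).

U+F9C1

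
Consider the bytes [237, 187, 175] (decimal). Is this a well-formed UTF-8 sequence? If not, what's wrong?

invalid (encodes a surrogate (U+D800–U+DFFF))

Structurally a 3-byte sequence; payload = 0xDEEF.
But 0xDEEF is in U+D800–U+DFFF, the surrogate range. Surrogates are not Unicode scalar values and are forbidden in UTF-8.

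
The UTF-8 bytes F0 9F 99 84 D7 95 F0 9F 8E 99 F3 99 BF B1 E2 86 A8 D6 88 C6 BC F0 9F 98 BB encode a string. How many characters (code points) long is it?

8

Byte at offset 0: 0xF0 = 11110000 → 4-byte char (#1). Advance 4.
Byte at offset 4: 0xD7 = 11010111 → 2-byte char (#2). Advance 2.
Byte at offset 6: 0xF0 = 11110000 → 4-byte char (#3). Advance 4.
Byte at offset 10: 0xF3 = 11110011 → 4-byte char (#4). Advance 4.
Byte at offset 14: 0xE2 = 11100010 → 3-byte char (#5). Advance 3.
Byte at offset 17: 0xD6 = 11010110 → 2-byte char (#6). Advance 2.
Byte at offset 19: 0xC6 = 11000110 → 2-byte char (#7). Advance 2.
Byte at offset 21: 0xF0 = 11110000 → 4-byte char (#8). Advance 4.
Reached end at offset 25 after 8 code points.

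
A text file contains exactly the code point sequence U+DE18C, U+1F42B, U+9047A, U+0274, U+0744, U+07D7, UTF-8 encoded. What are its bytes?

F3 9E 86 8C F0 9F 90 AB F2 90 91 BA C9 B4 DD 84 DF 97

U+DE18C: 4-byte form → F3 9E 86 8C.
U+1F42B: 4-byte form → F0 9F 90 AB.
U+9047A: 4-byte form → F2 90 91 BA.
U+0274: 2-byte form → C9 B4.
U+0744: 2-byte form → DD 84.
U+07D7: 2-byte form → DF 97.
Concatenated (18 bytes): F3 9E 86 8C F0 9F 90 AB F2 90 91 BA C9 B4 DD 84 DF 97.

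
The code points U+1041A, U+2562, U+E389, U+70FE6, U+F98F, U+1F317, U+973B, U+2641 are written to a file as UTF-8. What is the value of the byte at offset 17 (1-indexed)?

0x8F

1-indexed offset 17 is 0-indexed offset 16.
U+1041A → 4-byte form F0 90 90 9A at offsets 0–3.
U+2562 → 3-byte form E2 95 A2 at offsets 4–6.
U+E389 → 3-byte form EE 8E 89 at offsets 7–9.
U+70FE6 → 4-byte form F1 B0 BF A6 at offsets 10–13.
U+F98F → 3-byte form EF A6 8F at offsets 14–16.
Offset 16 falls in char 5's range; it's byte 3 of EF A6 8F = 0x8F.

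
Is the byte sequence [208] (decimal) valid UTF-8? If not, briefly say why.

invalid (sequence truncated)

Leading byte 0xD0 = 11010000 → 2-byte form, but only 1 byte is present.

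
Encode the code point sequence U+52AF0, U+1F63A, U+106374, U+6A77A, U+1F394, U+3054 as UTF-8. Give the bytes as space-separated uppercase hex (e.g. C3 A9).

U+52AF0: 4-byte form → F1 92 AB B0.
U+1F63A: 4-byte form → F0 9F 98 BA.
U+106374: 4-byte form → F4 86 8D B4.
U+6A77A: 4-byte form → F1 AA 9D BA.
U+1F394: 4-byte form → F0 9F 8E 94.
U+3054: 3-byte form → E3 81 94.
Concatenated (23 bytes): F1 92 AB B0 F0 9F 98 BA F4 86 8D B4 F1 AA 9D BA F0 9F 8E 94 E3 81 94.

F1 92 AB B0 F0 9F 98 BA F4 86 8D B4 F1 AA 9D BA F0 9F 8E 94 E3 81 94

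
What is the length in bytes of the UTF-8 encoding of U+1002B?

U+1002B = 0x1002B. UTF-8 uses 1 byte below 0x80, 2 below 0x800, 3 below 0x10000, 4 up to 0x10FFFF. 0x1002B is in U+10000–U+10FFFF → 4 bytes.

4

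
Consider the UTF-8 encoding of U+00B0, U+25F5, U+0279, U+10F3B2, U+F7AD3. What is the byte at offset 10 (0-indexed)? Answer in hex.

0xB2

U+00B0 → 2-byte form C2 B0 at offsets 0–1.
U+25F5 → 3-byte form E2 97 B5 at offsets 2–4.
U+0279 → 2-byte form C9 B9 at offsets 5–6.
U+10F3B2 → 4-byte form F4 8F 8E B2 at offsets 7–10.
Offset 10 falls in char 4's range; it's byte 4 of F4 8F 8E B2 = 0xB2.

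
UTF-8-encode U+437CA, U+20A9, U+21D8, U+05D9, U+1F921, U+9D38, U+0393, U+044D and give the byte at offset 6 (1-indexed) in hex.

0x82

1-indexed offset 6 is 0-indexed offset 5.
U+437CA → 4-byte form F1 83 9F 8A at offsets 0–3.
U+20A9 → 3-byte form E2 82 A9 at offsets 4–6.
Offset 5 falls in char 2's range; it's byte 2 of E2 82 A9 = 0x82.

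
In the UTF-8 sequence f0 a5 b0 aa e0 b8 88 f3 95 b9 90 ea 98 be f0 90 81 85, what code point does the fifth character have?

Offset 0: leading byte 0xF0 = 11110000 → 4-byte char #1 = F0 A5 B0 AA.
Offset 4: leading byte 0xE0 = 11100000 → 3-byte char #2 = E0 B8 88.
Offset 7: leading byte 0xF3 = 11110011 → 4-byte char #3 = F3 95 B9 90.
Offset 11: leading byte 0xEA = 11101010 → 3-byte char #4 = EA 98 BE.
Offset 14: leading byte 0xF0 = 11110000 → 4-byte char #5 = F0 90 81 85.
Leading byte 0xF0 = 11110000 matches 11110xxx → 4-byte sequence.
Byte 1: 0xF0 = 11110000, payload 000 (3 bits).
Byte 2: 0x90 = 10010000 (10xxxxxx ✓), payload 010000.
Byte 3: 0x81 = 10000001 (10xxxxxx ✓), payload 000001.
Byte 4: 0x85 = 10000101 (10xxxxxx ✓), payload 000101.
Concatenate: 000010000000001000101 = 0x10045 (21 bits → U+10045).

U+10045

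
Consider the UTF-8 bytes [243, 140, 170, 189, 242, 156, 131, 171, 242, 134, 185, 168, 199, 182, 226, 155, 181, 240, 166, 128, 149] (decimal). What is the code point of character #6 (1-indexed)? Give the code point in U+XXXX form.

Offset 0: leading byte 0xF3 = 11110011 → 4-byte char #1 = F3 8C AA BD.
Offset 4: leading byte 0xF2 = 11110010 → 4-byte char #2 = F2 9C 83 AB.
Offset 8: leading byte 0xF2 = 11110010 → 4-byte char #3 = F2 86 B9 A8.
Offset 12: leading byte 0xC7 = 11000111 → 2-byte char #4 = C7 B6.
Offset 14: leading byte 0xE2 = 11100010 → 3-byte char #5 = E2 9B B5.
Offset 17: leading byte 0xF0 = 11110000 → 4-byte char #6 = F0 A6 80 95.
Leading byte 0xF0 = 11110000 matches 11110xxx → 4-byte sequence.
Byte 1: 0xF0 = 11110000, payload 000 (3 bits).
Byte 2: 0xA6 = 10100110 (10xxxxxx ✓), payload 100110.
Byte 3: 0x80 = 10000000 (10xxxxxx ✓), payload 000000.
Byte 4: 0x95 = 10010101 (10xxxxxx ✓), payload 010101.
Concatenate: 000100110000000010101 = 0x26015 (21 bits → U+26015).

U+26015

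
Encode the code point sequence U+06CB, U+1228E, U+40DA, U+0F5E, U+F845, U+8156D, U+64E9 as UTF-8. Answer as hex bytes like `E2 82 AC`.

U+06CB: 2-byte form → DB 8B.
U+1228E: 4-byte form → F0 92 8A 8E.
U+40DA: 3-byte form → E4 83 9A.
U+0F5E: 3-byte form → E0 BD 9E.
U+F845: 3-byte form → EF A1 85.
U+8156D: 4-byte form → F2 81 95 AD.
U+64E9: 3-byte form → E6 93 A9.
Concatenated (22 bytes): DB 8B F0 92 8A 8E E4 83 9A E0 BD 9E EF A1 85 F2 81 95 AD E6 93 A9.

DB 8B F0 92 8A 8E E4 83 9A E0 BD 9E EF A1 85 F2 81 95 AD E6 93 A9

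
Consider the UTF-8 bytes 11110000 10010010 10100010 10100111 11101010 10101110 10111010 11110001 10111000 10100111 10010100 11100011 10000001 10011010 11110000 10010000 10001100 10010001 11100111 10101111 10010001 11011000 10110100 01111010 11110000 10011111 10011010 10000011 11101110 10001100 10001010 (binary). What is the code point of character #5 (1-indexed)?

Offset 0: leading byte 0xF0 = 11110000 → 4-byte char #1 = F0 92 A2 A7.
Offset 4: leading byte 0xEA = 11101010 → 3-byte char #2 = EA AE BA.
Offset 7: leading byte 0xF1 = 11110001 → 4-byte char #3 = F1 B8 A7 94.
Offset 11: leading byte 0xE3 = 11100011 → 3-byte char #4 = E3 81 9A.
Offset 14: leading byte 0xF0 = 11110000 → 4-byte char #5 = F0 90 8C 91.
Leading byte 0xF0 = 11110000 matches 11110xxx → 4-byte sequence.
Byte 1: 0xF0 = 11110000, payload 000 (3 bits).
Byte 2: 0x90 = 10010000 (10xxxxxx ✓), payload 010000.
Byte 3: 0x8C = 10001100 (10xxxxxx ✓), payload 001100.
Byte 4: 0x91 = 10010001 (10xxxxxx ✓), payload 010001.
Concatenate: 000010000001100010001 = 0x10311 (21 bits → U+10311).

U+10311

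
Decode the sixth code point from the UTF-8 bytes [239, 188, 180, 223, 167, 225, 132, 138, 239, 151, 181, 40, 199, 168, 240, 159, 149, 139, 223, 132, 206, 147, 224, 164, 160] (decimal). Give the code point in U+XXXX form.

Offset 0: leading byte 0xEF = 11101111 → 3-byte char #1 = EF BC B4.
Offset 3: leading byte 0xDF = 11011111 → 2-byte char #2 = DF A7.
Offset 5: leading byte 0xE1 = 11100001 → 3-byte char #3 = E1 84 8A.
Offset 8: leading byte 0xEF = 11101111 → 3-byte char #4 = EF 97 B5.
Offset 11: leading byte 0x28 = 00101000 → 1-byte char #5 = 28.
Offset 12: leading byte 0xC7 = 11000111 → 2-byte char #6 = C7 A8.
Leading byte 0xC7 = 11000111 matches 110xxxxx → 2-byte sequence.
Byte 1: 0xC7 = 11000111, payload 00111 (5 bits).
Byte 2: 0xA8 = 10101000 (10xxxxxx ✓), payload 101000.
Concatenate: 00111101000 = 0x1E8 (11 bits → U+01E8).

U+01E8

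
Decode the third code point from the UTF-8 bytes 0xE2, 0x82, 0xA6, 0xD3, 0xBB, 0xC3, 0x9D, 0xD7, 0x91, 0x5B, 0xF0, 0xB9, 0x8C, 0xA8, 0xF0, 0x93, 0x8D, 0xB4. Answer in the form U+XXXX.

U+00DD

Offset 0: leading byte 0xE2 = 11100010 → 3-byte char #1 = E2 82 A6.
Offset 3: leading byte 0xD3 = 11010011 → 2-byte char #2 = D3 BB.
Offset 5: leading byte 0xC3 = 11000011 → 2-byte char #3 = C3 9D.
Leading byte 0xC3 = 11000011 matches 110xxxxx → 2-byte sequence.
Byte 1: 0xC3 = 11000011, payload 00011 (5 bits).
Byte 2: 0x9D = 10011101 (10xxxxxx ✓), payload 011101.
Concatenate: 00011011101 = 0xDD (11 bits → U+00DD).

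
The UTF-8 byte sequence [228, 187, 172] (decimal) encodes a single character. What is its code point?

U+4EEC

Leading byte 0xE4 = 11100100 matches 1110xxxx → 3-byte sequence.
Byte 1: 0xE4 = 11100100, payload 0100 (4 bits).
Byte 2: 0xBB = 10111011 (10xxxxxx ✓), payload 111011.
Byte 3: 0xAC = 10101100 (10xxxxxx ✓), payload 101100.
Concatenate: 0100111011101100 = 0x4EEC (16 bits → U+4EEC).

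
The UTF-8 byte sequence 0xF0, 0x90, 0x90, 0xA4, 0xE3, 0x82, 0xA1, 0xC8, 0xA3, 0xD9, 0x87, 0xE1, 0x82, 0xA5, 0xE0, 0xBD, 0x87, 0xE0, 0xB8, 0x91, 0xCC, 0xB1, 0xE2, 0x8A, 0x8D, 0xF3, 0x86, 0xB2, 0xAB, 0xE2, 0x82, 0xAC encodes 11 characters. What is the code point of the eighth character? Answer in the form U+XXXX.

Offset 0: leading byte 0xF0 = 11110000 → 4-byte char #1 = F0 90 90 A4.
Offset 4: leading byte 0xE3 = 11100011 → 3-byte char #2 = E3 82 A1.
Offset 7: leading byte 0xC8 = 11001000 → 2-byte char #3 = C8 A3.
Offset 9: leading byte 0xD9 = 11011001 → 2-byte char #4 = D9 87.
Offset 11: leading byte 0xE1 = 11100001 → 3-byte char #5 = E1 82 A5.
Offset 14: leading byte 0xE0 = 11100000 → 3-byte char #6 = E0 BD 87.
Offset 17: leading byte 0xE0 = 11100000 → 3-byte char #7 = E0 B8 91.
Offset 20: leading byte 0xCC = 11001100 → 2-byte char #8 = CC B1.
Leading byte 0xCC = 11001100 matches 110xxxxx → 2-byte sequence.
Byte 1: 0xCC = 11001100, payload 01100 (5 bits).
Byte 2: 0xB1 = 10110001 (10xxxxxx ✓), payload 110001.
Concatenate: 01100110001 = 0x331 (11 bits → U+0331).

U+0331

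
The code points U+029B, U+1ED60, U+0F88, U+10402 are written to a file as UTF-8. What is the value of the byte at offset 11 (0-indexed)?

U+029B → 2-byte form CA 9B at offsets 0–1.
U+1ED60 → 4-byte form F0 9E B5 A0 at offsets 2–5.
U+0F88 → 3-byte form E0 BE 88 at offsets 6–8.
U+10402 → 4-byte form F0 90 90 82 at offsets 9–12.
Offset 11 falls in char 4's range; it's byte 3 of F0 90 90 82 = 0x90.

0x90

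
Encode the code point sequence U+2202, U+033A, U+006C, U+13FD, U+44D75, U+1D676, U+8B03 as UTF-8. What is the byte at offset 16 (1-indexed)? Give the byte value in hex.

0x99

1-indexed offset 16 is 0-indexed offset 15.
U+2202 → 3-byte form E2 88 82 at offsets 0–2.
U+033A → 2-byte form CC BA at offsets 3–4.
U+006C → 1-byte form 6C at offsets 5–5.
U+13FD → 3-byte form E1 8F BD at offsets 6–8.
U+44D75 → 4-byte form F1 84 B5 B5 at offsets 9–12.
U+1D676 → 4-byte form F0 9D 99 B6 at offsets 13–16.
Offset 15 falls in char 6's range; it's byte 3 of F0 9D 99 B6 = 0x99.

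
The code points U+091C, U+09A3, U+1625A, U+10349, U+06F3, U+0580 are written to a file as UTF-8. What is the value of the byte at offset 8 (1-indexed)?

0x96

1-indexed offset 8 is 0-indexed offset 7.
U+091C → 3-byte form E0 A4 9C at offsets 0–2.
U+09A3 → 3-byte form E0 A6 A3 at offsets 3–5.
U+1625A → 4-byte form F0 96 89 9A at offsets 6–9.
Offset 7 falls in char 3's range; it's byte 2 of F0 96 89 9A = 0x96.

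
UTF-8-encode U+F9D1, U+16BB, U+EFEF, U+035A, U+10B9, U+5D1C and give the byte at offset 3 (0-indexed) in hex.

U+F9D1 → 3-byte form EF A7 91 at offsets 0–2.
U+16BB → 3-byte form E1 9A BB at offsets 3–5.
Offset 3 falls in char 2's range; it's byte 1 of E1 9A BB = 0xE1.

0xE1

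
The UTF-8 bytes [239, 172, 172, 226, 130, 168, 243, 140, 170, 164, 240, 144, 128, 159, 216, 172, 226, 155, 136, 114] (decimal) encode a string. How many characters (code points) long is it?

7

Byte at offset 0: 0xEF = 11101111 → 3-byte char (#1). Advance 3.
Byte at offset 3: 0xE2 = 11100010 → 3-byte char (#2). Advance 3.
Byte at offset 6: 0xF3 = 11110011 → 4-byte char (#3). Advance 4.
Byte at offset 10: 0xF0 = 11110000 → 4-byte char (#4). Advance 4.
Byte at offset 14: 0xD8 = 11011000 → 2-byte char (#5). Advance 2.
Byte at offset 16: 0xE2 = 11100010 → 3-byte char (#6). Advance 3.
Byte at offset 19: 0x72 = 01110010 → 1-byte char (#7). Advance 1.
Reached end at offset 20 after 7 code points.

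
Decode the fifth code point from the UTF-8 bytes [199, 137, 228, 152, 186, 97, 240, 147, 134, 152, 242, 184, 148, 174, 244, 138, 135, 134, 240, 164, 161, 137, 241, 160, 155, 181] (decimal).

U+B852E

Offset 0: leading byte 0xC7 = 11000111 → 2-byte char #1 = C7 89.
Offset 2: leading byte 0xE4 = 11100100 → 3-byte char #2 = E4 98 BA.
Offset 5: leading byte 0x61 = 01100001 → 1-byte char #3 = 61.
Offset 6: leading byte 0xF0 = 11110000 → 4-byte char #4 = F0 93 86 98.
Offset 10: leading byte 0xF2 = 11110010 → 4-byte char #5 = F2 B8 94 AE.
Leading byte 0xF2 = 11110010 matches 11110xxx → 4-byte sequence.
Byte 1: 0xF2 = 11110010, payload 010 (3 bits).
Byte 2: 0xB8 = 10111000 (10xxxxxx ✓), payload 111000.
Byte 3: 0x94 = 10010100 (10xxxxxx ✓), payload 010100.
Byte 4: 0xAE = 10101110 (10xxxxxx ✓), payload 101110.
Concatenate: 010111000010100101110 = 0xB852E (21 bits → U+B852E).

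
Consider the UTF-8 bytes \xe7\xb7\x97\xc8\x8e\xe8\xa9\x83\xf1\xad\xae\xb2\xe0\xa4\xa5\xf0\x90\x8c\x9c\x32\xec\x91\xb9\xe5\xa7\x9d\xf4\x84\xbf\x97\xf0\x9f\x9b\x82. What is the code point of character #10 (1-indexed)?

Offset 0: leading byte 0xE7 = 11100111 → 3-byte char #1 = E7 B7 97.
Offset 3: leading byte 0xC8 = 11001000 → 2-byte char #2 = C8 8E.
Offset 5: leading byte 0xE8 = 11101000 → 3-byte char #3 = E8 A9 83.
Offset 8: leading byte 0xF1 = 11110001 → 4-byte char #4 = F1 AD AE B2.
Offset 12: leading byte 0xE0 = 11100000 → 3-byte char #5 = E0 A4 A5.
Offset 15: leading byte 0xF0 = 11110000 → 4-byte char #6 = F0 90 8C 9C.
Offset 19: leading byte 0x32 = 00110010 → 1-byte char #7 = 32.
Offset 20: leading byte 0xEC = 11101100 → 3-byte char #8 = EC 91 B9.
Offset 23: leading byte 0xE5 = 11100101 → 3-byte char #9 = E5 A7 9D.
Offset 26: leading byte 0xF4 = 11110100 → 4-byte char #10 = F4 84 BF 97.
Leading byte 0xF4 = 11110100 matches 11110xxx → 4-byte sequence.
Byte 1: 0xF4 = 11110100, payload 100 (3 bits).
Byte 2: 0x84 = 10000100 (10xxxxxx ✓), payload 000100.
Byte 3: 0xBF = 10111111 (10xxxxxx ✓), payload 111111.
Byte 4: 0x97 = 10010111 (10xxxxxx ✓), payload 010111.
Concatenate: 100000100111111010111 = 0x104FD7 (21 bits → U+104FD7).

U+104FD7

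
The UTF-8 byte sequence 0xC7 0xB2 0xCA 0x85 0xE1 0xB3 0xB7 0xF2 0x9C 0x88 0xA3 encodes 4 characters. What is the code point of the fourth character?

U+9C223

Offset 0: leading byte 0xC7 = 11000111 → 2-byte char #1 = C7 B2.
Offset 2: leading byte 0xCA = 11001010 → 2-byte char #2 = CA 85.
Offset 4: leading byte 0xE1 = 11100001 → 3-byte char #3 = E1 B3 B7.
Offset 7: leading byte 0xF2 = 11110010 → 4-byte char #4 = F2 9C 88 A3.
Leading byte 0xF2 = 11110010 matches 11110xxx → 4-byte sequence.
Byte 1: 0xF2 = 11110010, payload 010 (3 bits).
Byte 2: 0x9C = 10011100 (10xxxxxx ✓), payload 011100.
Byte 3: 0x88 = 10001000 (10xxxxxx ✓), payload 001000.
Byte 4: 0xA3 = 10100011 (10xxxxxx ✓), payload 100011.
Concatenate: 010011100001000100011 = 0x9C223 (21 bits → U+9C223).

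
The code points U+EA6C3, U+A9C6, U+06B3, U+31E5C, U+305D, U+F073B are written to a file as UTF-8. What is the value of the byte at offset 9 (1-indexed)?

0xB3

1-indexed offset 9 is 0-indexed offset 8.
U+EA6C3 → 4-byte form F3 AA 9B 83 at offsets 0–3.
U+A9C6 → 3-byte form EA A7 86 at offsets 4–6.
U+06B3 → 2-byte form DA B3 at offsets 7–8.
Offset 8 falls in char 3's range; it's byte 2 of DA B3 = 0xB3.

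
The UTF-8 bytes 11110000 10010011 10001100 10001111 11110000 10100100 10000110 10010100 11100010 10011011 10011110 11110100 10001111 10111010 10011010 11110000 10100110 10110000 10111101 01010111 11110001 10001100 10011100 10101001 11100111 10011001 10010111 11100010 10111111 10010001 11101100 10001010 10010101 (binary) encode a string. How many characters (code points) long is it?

Byte at offset 0: 0xF0 = 11110000 → 4-byte char (#1). Advance 4.
Byte at offset 4: 0xF0 = 11110000 → 4-byte char (#2). Advance 4.
Byte at offset 8: 0xE2 = 11100010 → 3-byte char (#3). Advance 3.
Byte at offset 11: 0xF4 = 11110100 → 4-byte char (#4). Advance 4.
Byte at offset 15: 0xF0 = 11110000 → 4-byte char (#5). Advance 4.
Byte at offset 19: 0x57 = 01010111 → 1-byte char (#6). Advance 1.
Byte at offset 20: 0xF1 = 11110001 → 4-byte char (#7). Advance 4.
Byte at offset 24: 0xE7 = 11100111 → 3-byte char (#8). Advance 3.
Byte at offset 27: 0xE2 = 11100010 → 3-byte char (#9). Advance 3.
Byte at offset 30: 0xEC = 11101100 → 3-byte char (#10). Advance 3.
Reached end at offset 33 after 10 code points.

10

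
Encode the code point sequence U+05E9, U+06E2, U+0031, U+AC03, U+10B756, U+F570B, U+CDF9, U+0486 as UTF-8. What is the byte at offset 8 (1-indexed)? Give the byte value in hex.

1-indexed offset 8 is 0-indexed offset 7.
U+05E9 → 2-byte form D7 A9 at offsets 0–1.
U+06E2 → 2-byte form DB A2 at offsets 2–3.
U+0031 → 1-byte form 31 at offsets 4–4.
U+AC03 → 3-byte form EA B0 83 at offsets 5–7.
Offset 7 falls in char 4's range; it's byte 3 of EA B0 83 = 0x83.

0x83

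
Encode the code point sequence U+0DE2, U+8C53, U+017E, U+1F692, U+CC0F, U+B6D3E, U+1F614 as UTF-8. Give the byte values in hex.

U+0DE2: 3-byte form → E0 B7 A2.
U+8C53: 3-byte form → E8 B1 93.
U+017E: 2-byte form → C5 BE.
U+1F692: 4-byte form → F0 9F 9A 92.
U+CC0F: 3-byte form → EC B0 8F.
U+B6D3E: 4-byte form → F2 B6 B4 BE.
U+1F614: 4-byte form → F0 9F 98 94.
Concatenated (23 bytes): E0 B7 A2 E8 B1 93 C5 BE F0 9F 9A 92 EC B0 8F F2 B6 B4 BE F0 9F 98 94.

E0 B7 A2 E8 B1 93 C5 BE F0 9F 9A 92 EC B0 8F F2 B6 B4 BE F0 9F 98 94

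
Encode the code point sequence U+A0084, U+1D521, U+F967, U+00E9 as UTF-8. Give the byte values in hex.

U+A0084: 4-byte form → F2 A0 82 84.
U+1D521: 4-byte form → F0 9D 94 A1.
U+F967: 3-byte form → EF A5 A7.
U+00E9: 2-byte form → C3 A9.
Concatenated (13 bytes): F2 A0 82 84 F0 9D 94 A1 EF A5 A7 C3 A9.

F2 A0 82 84 F0 9D 94 A1 EF A5 A7 C3 A9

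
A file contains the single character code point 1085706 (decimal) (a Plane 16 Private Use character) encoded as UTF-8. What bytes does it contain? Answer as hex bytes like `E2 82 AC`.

F4 89 84 8A

U+10910A = 0x10910A = 1085706 decimal. In range U+10000–U+10FFFF → 4-byte form: 11110xxx 10xxxxxx 10xxxxxx 10xxxxxx.
Binary (21 bits): 100001001000100001010.
Split 3+6+6+6: 100 | 001001 | 000100 | 001010.
Byte 1: 11110100 = 0xF4.
Byte 2: 10001001 = 0x89.
Byte 3: 10000100 = 0x84.
Byte 4: 10001010 = 0x8A.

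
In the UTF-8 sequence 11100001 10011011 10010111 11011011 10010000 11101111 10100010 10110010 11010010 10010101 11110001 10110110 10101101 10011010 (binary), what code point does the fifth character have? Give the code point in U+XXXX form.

U+76B5A

Offset 0: leading byte 0xE1 = 11100001 → 3-byte char #1 = E1 9B 97.
Offset 3: leading byte 0xDB = 11011011 → 2-byte char #2 = DB 90.
Offset 5: leading byte 0xEF = 11101111 → 3-byte char #3 = EF A2 B2.
Offset 8: leading byte 0xD2 = 11010010 → 2-byte char #4 = D2 95.
Offset 10: leading byte 0xF1 = 11110001 → 4-byte char #5 = F1 B6 AD 9A.
Leading byte 0xF1 = 11110001 matches 11110xxx → 4-byte sequence.
Byte 1: 0xF1 = 11110001, payload 001 (3 bits).
Byte 2: 0xB6 = 10110110 (10xxxxxx ✓), payload 110110.
Byte 3: 0xAD = 10101101 (10xxxxxx ✓), payload 101101.
Byte 4: 0x9A = 10011010 (10xxxxxx ✓), payload 011010.
Concatenate: 001110110101101011010 = 0x76B5A (21 bits → U+76B5A).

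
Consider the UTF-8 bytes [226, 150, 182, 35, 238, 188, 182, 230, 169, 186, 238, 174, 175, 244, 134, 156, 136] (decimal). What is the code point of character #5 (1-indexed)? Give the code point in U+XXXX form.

U+EBAF

Offset 0: leading byte 0xE2 = 11100010 → 3-byte char #1 = E2 96 B6.
Offset 3: leading byte 0x23 = 00100011 → 1-byte char #2 = 23.
Offset 4: leading byte 0xEE = 11101110 → 3-byte char #3 = EE BC B6.
Offset 7: leading byte 0xE6 = 11100110 → 3-byte char #4 = E6 A9 BA.
Offset 10: leading byte 0xEE = 11101110 → 3-byte char #5 = EE AE AF.
Leading byte 0xEE = 11101110 matches 1110xxxx → 3-byte sequence.
Byte 1: 0xEE = 11101110, payload 1110 (4 bits).
Byte 2: 0xAE = 10101110 (10xxxxxx ✓), payload 101110.
Byte 3: 0xAF = 10101111 (10xxxxxx ✓), payload 101111.
Concatenate: 1110101110101111 = 0xEBAF (16 bits → U+EBAF).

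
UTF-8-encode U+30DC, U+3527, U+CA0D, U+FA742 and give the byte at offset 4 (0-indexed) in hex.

0x94

U+30DC → 3-byte form E3 83 9C at offsets 0–2.
U+3527 → 3-byte form E3 94 A7 at offsets 3–5.
Offset 4 falls in char 2's range; it's byte 2 of E3 94 A7 = 0x94.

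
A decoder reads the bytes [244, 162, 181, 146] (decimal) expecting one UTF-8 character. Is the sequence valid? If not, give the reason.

invalid (encodes a value above U+10FFFF)

Leading byte 0xF4 = 11110100 → 4-byte form.
Payload = 0x122D52, which exceeds U+10FFFF, the maximum Unicode code point. (Leading bytes F5–FF, or F4 followed by ≥ 0x90, are invalid.)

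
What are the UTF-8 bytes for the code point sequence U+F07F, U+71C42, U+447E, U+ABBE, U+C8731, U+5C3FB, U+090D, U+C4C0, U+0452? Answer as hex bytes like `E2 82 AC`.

U+F07F: 3-byte form → EF 81 BF.
U+71C42: 4-byte form → F1 B1 B1 82.
U+447E: 3-byte form → E4 91 BE.
U+ABBE: 3-byte form → EA AE BE.
U+C8731: 4-byte form → F3 88 9C B1.
U+5C3FB: 4-byte form → F1 9C 8F BB.
U+090D: 3-byte form → E0 A4 8D.
U+C4C0: 3-byte form → EC 93 80.
U+0452: 2-byte form → D1 92.
Concatenated (29 bytes): EF 81 BF F1 B1 B1 82 E4 91 BE EA AE BE F3 88 9C B1 F1 9C 8F BB E0 A4 8D EC 93 80 D1 92.

EF 81 BF F1 B1 B1 82 E4 91 BE EA AE BE F3 88 9C B1 F1 9C 8F BB E0 A4 8D EC 93 80 D1 92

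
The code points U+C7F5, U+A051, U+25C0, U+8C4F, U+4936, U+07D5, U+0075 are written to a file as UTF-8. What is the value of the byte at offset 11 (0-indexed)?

0x8F

U+C7F5 → 3-byte form EC 9F B5 at offsets 0–2.
U+A051 → 3-byte form EA 81 91 at offsets 3–5.
U+25C0 → 3-byte form E2 97 80 at offsets 6–8.
U+8C4F → 3-byte form E8 B1 8F at offsets 9–11.
Offset 11 falls in char 4's range; it's byte 3 of E8 B1 8F = 0x8F.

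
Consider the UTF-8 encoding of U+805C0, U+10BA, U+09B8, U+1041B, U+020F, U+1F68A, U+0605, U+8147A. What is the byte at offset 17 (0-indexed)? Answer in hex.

U+805C0 → 4-byte form F2 80 97 80 at offsets 0–3.
U+10BA → 3-byte form E1 82 BA at offsets 4–6.
U+09B8 → 3-byte form E0 A6 B8 at offsets 7–9.
U+1041B → 4-byte form F0 90 90 9B at offsets 10–13.
U+020F → 2-byte form C8 8F at offsets 14–15.
U+1F68A → 4-byte form F0 9F 9A 8A at offsets 16–19.
Offset 17 falls in char 6's range; it's byte 2 of F0 9F 9A 8A = 0x9F.

0x9F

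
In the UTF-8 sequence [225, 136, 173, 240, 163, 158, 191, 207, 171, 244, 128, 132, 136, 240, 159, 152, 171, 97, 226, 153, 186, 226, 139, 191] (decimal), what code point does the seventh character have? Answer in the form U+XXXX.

U+267A

Offset 0: leading byte 0xE1 = 11100001 → 3-byte char #1 = E1 88 AD.
Offset 3: leading byte 0xF0 = 11110000 → 4-byte char #2 = F0 A3 9E BF.
Offset 7: leading byte 0xCF = 11001111 → 2-byte char #3 = CF AB.
Offset 9: leading byte 0xF4 = 11110100 → 4-byte char #4 = F4 80 84 88.
Offset 13: leading byte 0xF0 = 11110000 → 4-byte char #5 = F0 9F 98 AB.
Offset 17: leading byte 0x61 = 01100001 → 1-byte char #6 = 61.
Offset 18: leading byte 0xE2 = 11100010 → 3-byte char #7 = E2 99 BA.
Leading byte 0xE2 = 11100010 matches 1110xxxx → 3-byte sequence.
Byte 1: 0xE2 = 11100010, payload 0010 (4 bits).
Byte 2: 0x99 = 10011001 (10xxxxxx ✓), payload 011001.
Byte 3: 0xBA = 10111010 (10xxxxxx ✓), payload 111010.
Concatenate: 0010011001111010 = 0x267A (16 bits → U+267A).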